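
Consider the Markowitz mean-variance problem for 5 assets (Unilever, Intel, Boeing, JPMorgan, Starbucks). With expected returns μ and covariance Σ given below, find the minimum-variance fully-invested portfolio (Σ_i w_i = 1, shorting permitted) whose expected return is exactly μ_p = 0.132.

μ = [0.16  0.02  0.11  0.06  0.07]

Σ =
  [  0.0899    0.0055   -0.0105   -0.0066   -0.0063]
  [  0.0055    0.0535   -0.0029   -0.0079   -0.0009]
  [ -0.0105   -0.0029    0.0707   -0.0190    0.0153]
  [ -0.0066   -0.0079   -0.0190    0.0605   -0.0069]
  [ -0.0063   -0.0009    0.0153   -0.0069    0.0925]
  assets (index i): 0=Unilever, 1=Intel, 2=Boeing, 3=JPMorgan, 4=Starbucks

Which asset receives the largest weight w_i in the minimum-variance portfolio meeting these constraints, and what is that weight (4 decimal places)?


g=Σ⁻¹μ = [2.2195  0.5970  2.3318  2.1224  0.6864]
h=Σ⁻¹𝟙 = [15.3234  22.9173  23.0557  29.6283  10.4740]
a=μᵀg=0.798950  b=𝟙ᵀg=7.957095  c=𝟙ᵀh=101.398652  D=ac−b²=17.697103
λ₁=(c·0.132−b)/D = (101.398652·0.132−7.957095)/17.697103 = 0.306690
λ₂=(a−b·0.132)/D = (0.798950−7.957095·0.132)/17.697103 = -0.014205
w* = 0.306690·g + -0.014205·h:
  w_0 = 0.306690·2.2195 + -0.014205·15.3234 = 0.4630  (Unilever)
  w_1 = 0.306690·0.5970 + -0.014205·22.9173 = -0.1424  (Intel)
  w_2 = 0.306690·2.3318 + -0.014205·23.0557 = 0.3876  (Boeing)
  w_3 = 0.306690·2.1224 + -0.014205·29.6283 = 0.2301  (JPMorgan)
  w_4 = 0.306690·0.6864 + -0.014205·10.4740 = 0.0617  (Starbucks)
Σw_i=1.0000  μᵀw=0.1320
σ²=wᵀΣw=λ₁·μ_p+λ₂ = 0.306690·0.132 + -0.014205 = 0.026278 ≈ 0.0263

Unilever (0.4630)


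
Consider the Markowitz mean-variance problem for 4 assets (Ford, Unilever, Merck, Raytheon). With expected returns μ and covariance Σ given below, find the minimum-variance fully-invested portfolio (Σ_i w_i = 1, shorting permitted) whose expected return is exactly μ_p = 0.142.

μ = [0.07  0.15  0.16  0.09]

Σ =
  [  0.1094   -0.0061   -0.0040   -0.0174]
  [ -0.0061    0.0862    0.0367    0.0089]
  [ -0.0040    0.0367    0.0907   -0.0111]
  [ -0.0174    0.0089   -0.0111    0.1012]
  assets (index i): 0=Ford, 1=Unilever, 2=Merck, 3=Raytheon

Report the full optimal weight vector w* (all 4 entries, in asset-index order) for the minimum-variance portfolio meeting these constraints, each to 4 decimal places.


0.0521  0.3362  0.4696  0.1422

u=Σ⁻¹μ = [0.9325  1.0424  1.5211  1.1248]
v=Σ⁻¹𝟙 = [11.8778  6.7510  10.3429  12.4644]
a=μᵀu=0.566236  b=𝟙ᵀu=4.620762  c=𝟙ᵀv=41.436147  D=ac−b²=2.111206
λ₁=(c·0.142−b)/D = (41.436147·0.142−4.620762)/2.111206 = 0.598317
λ₂=(a−b·0.142)/D = (0.566236−4.620762·0.142)/2.111206 = -0.042588
w* = 0.598317·u + -0.042588·v:
  w_0 = 0.598317·0.9325 + -0.042588·11.8778 = 0.0521  (Ford)
  w_1 = 0.598317·1.0424 + -0.042588·6.7510 = 0.3362  (Unilever)
  w_2 = 0.598317·1.5211 + -0.042588·10.3429 = 0.4696  (Merck)
  w_3 = 0.598317·1.1248 + -0.042588·12.4644 = 0.1422  (Raytheon)
Σw_i=1.0000  μᵀw=0.1420
σ²=wᵀΣw=λ₁·μ_p+λ₂ = 0.598317·0.142 + -0.042588 = 0.042373 ≈ 0.0424


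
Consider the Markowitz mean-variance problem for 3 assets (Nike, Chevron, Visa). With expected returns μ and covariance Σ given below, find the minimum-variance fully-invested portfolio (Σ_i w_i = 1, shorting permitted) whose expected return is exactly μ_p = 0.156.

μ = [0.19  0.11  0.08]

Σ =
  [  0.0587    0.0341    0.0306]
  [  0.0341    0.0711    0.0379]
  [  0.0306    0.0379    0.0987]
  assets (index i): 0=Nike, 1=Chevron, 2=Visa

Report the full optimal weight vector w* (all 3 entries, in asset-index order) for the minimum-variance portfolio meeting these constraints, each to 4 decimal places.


u=Σ⁻¹μ = [3.3151  0.0918  -0.2525]
v=Σ⁻¹𝟙 = [11.0575  6.5234  4.1986]
a=μᵀu=0.619766  b=𝟙ᵀu=3.154385  c=𝟙ᵀv=21.779494  D=ac−b²=3.548041
λ₁=(c·0.156−b)/D = (21.779494·0.156−3.154385)/3.548041 = 0.068549
λ₂=(a−b·0.156)/D = (0.619766−3.154385·0.156)/3.548041 = 0.035987
w* = 0.068549·u + 0.035987·v:
  w_0 = 0.068549·3.3151 + 0.035987·11.0575 = 0.6252  (Nike)
  w_1 = 0.068549·0.0918 + 0.035987·6.5234 = 0.2410  (Chevron)
  w_2 = 0.068549·-0.2525 + 0.035987·4.1986 = 0.1338  (Visa)
Σw_i=1.0000  μᵀw=0.1560
σ²=wᵀΣw=λ₁·μ_p+λ₂ = 0.068549·0.156 + 0.035987 = 0.046680 ≈ 0.0467

0.6252  0.2410  0.1338


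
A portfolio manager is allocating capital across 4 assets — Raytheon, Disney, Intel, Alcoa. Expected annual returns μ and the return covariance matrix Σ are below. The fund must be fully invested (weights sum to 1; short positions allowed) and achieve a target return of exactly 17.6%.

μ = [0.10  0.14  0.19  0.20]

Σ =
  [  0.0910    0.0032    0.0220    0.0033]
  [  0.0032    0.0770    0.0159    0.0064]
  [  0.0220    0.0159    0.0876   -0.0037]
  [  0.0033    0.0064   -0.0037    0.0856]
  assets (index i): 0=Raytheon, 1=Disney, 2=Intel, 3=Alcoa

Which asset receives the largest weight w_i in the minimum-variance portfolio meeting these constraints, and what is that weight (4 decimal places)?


Alcoa (0.3883)

x=Σ⁻¹μ = [0.5086  1.2088  1.9194  2.3094]
y=Σ⁻¹𝟙 = [8.3129  10.0877  7.9594  10.9516]
a=μᵀx=1.046653  b=𝟙ᵀx=5.946171  c=𝟙ᵀy=37.311581  D=ac−b²=3.695316
λ₁=(c·0.176−b)/D = (37.311581·0.176−5.946171)/3.695316 = 0.167961
λ₂=(a−b·0.176)/D = (1.046653−5.946171·0.176)/3.695316 = 0.000034
w* = 0.167961·x + 0.000034·y:
  w_0 = 0.167961·0.5086 + 0.000034·8.3129 = 0.0857  (Raytheon)
  w_1 = 0.167961·1.2088 + 0.000034·10.0877 = 0.2034  (Disney)
  w_2 = 0.167961·1.9194 + 0.000034·7.9594 = 0.3226  (Intel)
  w_3 = 0.167961·2.3094 + 0.000034·10.9516 = 0.3883  (Alcoa)
Σw_i=1.0000  μᵀw=0.1760
σ²=wᵀΣw=λ₁·μ_p+λ₂ = 0.167961·0.176 + 0.000034 = 0.029595 ≈ 0.0296


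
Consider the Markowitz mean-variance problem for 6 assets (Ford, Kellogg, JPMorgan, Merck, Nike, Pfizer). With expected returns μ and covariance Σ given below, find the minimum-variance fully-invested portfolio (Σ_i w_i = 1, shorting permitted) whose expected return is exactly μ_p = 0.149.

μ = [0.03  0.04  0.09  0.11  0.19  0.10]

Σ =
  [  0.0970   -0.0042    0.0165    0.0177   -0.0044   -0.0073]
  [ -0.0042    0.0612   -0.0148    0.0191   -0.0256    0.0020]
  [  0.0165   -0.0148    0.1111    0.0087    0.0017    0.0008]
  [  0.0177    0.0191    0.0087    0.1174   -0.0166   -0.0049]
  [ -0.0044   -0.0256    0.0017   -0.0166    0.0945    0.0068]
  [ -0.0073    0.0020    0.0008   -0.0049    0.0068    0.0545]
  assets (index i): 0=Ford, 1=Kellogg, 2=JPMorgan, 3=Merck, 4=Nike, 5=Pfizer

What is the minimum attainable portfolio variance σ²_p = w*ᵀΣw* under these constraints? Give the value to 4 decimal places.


p=Σ⁻¹μ = [0.2827  1.5577  0.8481  0.9964  2.4917  1.5818]
q=Σ⁻¹𝟙 = [10.7862  24.4505  9.8517  5.3341  17.2386  17.0802]
a=μᵀp=0.888319  b=𝟙ᵀp=7.758358  c=𝟙ᵀq=84.741280  D=ac−b²=15.085136
λ₁=(c·0.149−b)/D = (84.741280·0.149−7.758358)/15.085136 = 0.322708
λ₂=(a−b·0.149)/D = (0.888319−7.758358·0.149)/15.085136 = -0.017744
w* = 0.322708·p + -0.017744·q:
  w_0 = 0.322708·0.2827 + -0.017744·10.7862 = -0.1002  (Ford)
  w_1 = 0.322708·1.5577 + -0.017744·24.4505 = 0.0688  (Kellogg)
  w_2 = 0.322708·0.8481 + -0.017744·9.8517 = 0.0989  (JPMorgan)
  w_3 = 0.322708·0.9964 + -0.017744·5.3341 = 0.2269  (Merck)
  w_4 = 0.322708·2.4917 + -0.017744·17.2386 = 0.4982  (Nike)
  w_5 = 0.322708·1.5818 + -0.017744·17.0802 = 0.2074  (Pfizer)
Σw_i=1.0000  μᵀw=0.1490
σ²=wᵀΣw=λ₁·μ_p+λ₂ = 0.322708·0.149 + -0.017744 = 0.030339 ≈ 0.0303

0.0303


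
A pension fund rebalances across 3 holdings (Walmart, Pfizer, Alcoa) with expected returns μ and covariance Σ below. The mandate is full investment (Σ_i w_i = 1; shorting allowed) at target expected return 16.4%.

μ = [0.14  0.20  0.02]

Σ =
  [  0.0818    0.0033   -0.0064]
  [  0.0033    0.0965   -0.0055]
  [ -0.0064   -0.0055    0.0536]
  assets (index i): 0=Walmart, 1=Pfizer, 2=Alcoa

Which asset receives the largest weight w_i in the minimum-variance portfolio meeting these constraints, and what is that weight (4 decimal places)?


Pfizer (0.5320)

u=Σ⁻¹μ = [1.6899  2.0596  0.7863]
v=Σ⁻¹𝟙 = [13.4509  11.1226  21.4041]
a=μᵀu=0.664226  b=𝟙ᵀu=4.535733  c=𝟙ᵀv=45.977621  D=ac−b²=9.966664
λ₁=(c·0.164−b)/D = (45.977621·0.164−4.535733)/9.966664 = 0.301465
λ₂=(a−b·0.164)/D = (0.664226−4.535733·0.164)/9.966664 = -0.007990
w* = 0.301465·u + -0.007990·v:
  w_0 = 0.301465·1.6899 + -0.007990·13.4509 = 0.4020  (Walmart)
  w_1 = 0.301465·2.0596 + -0.007990·11.1226 = 0.5320  (Pfizer)
  w_2 = 0.301465·0.7863 + -0.007990·21.4041 = 0.0660  (Alcoa)
Σw_i=1.0000  μᵀw=0.1640
σ²=wᵀΣw=λ₁·μ_p+λ₂ = 0.301465·0.164 + -0.007990 = 0.041450 ≈ 0.0415


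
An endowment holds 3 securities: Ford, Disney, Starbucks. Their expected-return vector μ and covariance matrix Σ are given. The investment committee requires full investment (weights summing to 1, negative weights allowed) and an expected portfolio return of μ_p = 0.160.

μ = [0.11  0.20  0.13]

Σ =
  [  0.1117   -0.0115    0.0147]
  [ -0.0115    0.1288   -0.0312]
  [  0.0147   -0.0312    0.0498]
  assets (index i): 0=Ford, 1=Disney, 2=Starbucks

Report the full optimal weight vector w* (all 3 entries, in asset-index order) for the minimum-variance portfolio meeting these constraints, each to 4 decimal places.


0.0287  0.4368  0.5346

x=Σ⁻¹μ = [0.7224  2.5912  4.0206]
y=Σ⁻¹𝟙 = [6.8856  15.0319  27.4654]
a=μᵀx=1.120396  b=𝟙ᵀx=7.334291  c=𝟙ᵀy=49.382871  D=ac−b²=1.536530
λ₁=(c·0.160−b)/D = (49.382871·0.160−7.334291)/1.536530 = 0.368993
λ₂=(a−b·0.160)/D = (1.120396−7.334291·0.160)/1.536530 = -0.034552
w* = 0.368993·x + -0.034552·y:
  w_0 = 0.368993·0.7224 + -0.034552·6.8856 = 0.0287  (Ford)
  w_1 = 0.368993·2.5912 + -0.034552·15.0319 = 0.4368  (Disney)
  w_2 = 0.368993·4.0206 + -0.034552·27.4654 = 0.5346  (Starbucks)
Σw_i=1.0000  μᵀw=0.1600
σ²=wᵀΣw=λ₁·μ_p+λ₂ = 0.368993·0.160 + -0.034552 = 0.024486 ≈ 0.0245


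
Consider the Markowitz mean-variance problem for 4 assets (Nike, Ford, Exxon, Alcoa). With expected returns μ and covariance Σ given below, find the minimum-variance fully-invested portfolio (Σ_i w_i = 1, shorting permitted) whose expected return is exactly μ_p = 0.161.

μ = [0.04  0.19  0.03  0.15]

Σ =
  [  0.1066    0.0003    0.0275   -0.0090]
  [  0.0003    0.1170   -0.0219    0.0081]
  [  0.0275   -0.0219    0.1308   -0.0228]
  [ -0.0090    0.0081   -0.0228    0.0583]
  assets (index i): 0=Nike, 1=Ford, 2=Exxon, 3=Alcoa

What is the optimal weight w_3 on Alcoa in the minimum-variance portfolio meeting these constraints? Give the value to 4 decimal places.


u=Σ⁻¹μ = [0.3715  1.6004  0.9003  2.7600]
v=Σ⁻¹𝟙 = [8.2880  9.1283  11.1855  21.5383]
a=μᵀu=0.759947  b=𝟙ᵀu=5.632214  c=𝟙ᵀv=50.140158  D=ac−b²=6.382044
λ₁=(c·0.161−b)/D = (50.140158·0.161−5.632214)/6.382044 = 0.382378
λ₂=(a−b·0.161)/D = (0.759947−5.632214·0.161)/6.382044 = -0.023008
w* = 0.382378·u + -0.023008·v:
  w_0 = 0.382378·0.3715 + -0.023008·8.2880 = -0.0486  (Nike)
  w_1 = 0.382378·1.6004 + -0.023008·9.1283 = 0.4019  (Ford)
  w_2 = 0.382378·0.9003 + -0.023008·11.1855 = 0.0869  (Exxon)
  w_3 = 0.382378·2.7600 + -0.023008·21.5383 = 0.5598  (Alcoa)
Σw_i=1.0000  μᵀw=0.1610
σ²=wᵀΣw=λ₁·μ_p+λ₂ = 0.382378·0.161 + -0.023008 = 0.038555 ≈ 0.0386

0.5598


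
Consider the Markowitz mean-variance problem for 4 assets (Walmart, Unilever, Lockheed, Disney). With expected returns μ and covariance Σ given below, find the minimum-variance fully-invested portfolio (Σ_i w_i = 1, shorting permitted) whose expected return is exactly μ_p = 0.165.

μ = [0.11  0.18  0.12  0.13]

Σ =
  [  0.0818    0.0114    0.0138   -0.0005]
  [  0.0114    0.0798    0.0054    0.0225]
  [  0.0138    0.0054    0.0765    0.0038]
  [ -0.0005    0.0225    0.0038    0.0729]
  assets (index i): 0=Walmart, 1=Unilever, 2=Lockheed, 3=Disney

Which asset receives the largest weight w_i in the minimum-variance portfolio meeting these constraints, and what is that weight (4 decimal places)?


p=Σ⁻¹μ = [0.9078  1.7049  1.2249  1.1994]
q=Σ⁻¹𝟙 = [9.5278  7.3815  10.2873  10.9683]
a=μᵀp=0.709658  b=𝟙ᵀp=5.037079  c=𝟙ᵀq=38.164848  D=ac−b²=1.711822
λ₁=(c·0.165−b)/D = (38.164848·0.165−5.037079)/1.711822 = 0.736129
λ₂=(a−b·0.165)/D = (0.709658−5.037079·0.165)/1.711822 = -0.070954
w* = 0.736129·p + -0.070954·q:
  w_0 = 0.736129·0.9078 + -0.070954·9.5278 = -0.0078  (Walmart)
  w_1 = 0.736129·1.7049 + -0.070954·7.3815 = 0.7313  (Unilever)
  w_2 = 0.736129·1.2249 + -0.070954·10.2873 = 0.1718  (Lockheed)
  w_3 = 0.736129·1.1994 + -0.070954·10.9683 = 0.1047  (Disney)
Σw_i=1.0000  μᵀw=0.1650
σ²=wᵀΣw=λ₁·μ_p+λ₂ = 0.736129·0.165 + -0.070954 = 0.050508 ≈ 0.0505

Unilever (0.7313)


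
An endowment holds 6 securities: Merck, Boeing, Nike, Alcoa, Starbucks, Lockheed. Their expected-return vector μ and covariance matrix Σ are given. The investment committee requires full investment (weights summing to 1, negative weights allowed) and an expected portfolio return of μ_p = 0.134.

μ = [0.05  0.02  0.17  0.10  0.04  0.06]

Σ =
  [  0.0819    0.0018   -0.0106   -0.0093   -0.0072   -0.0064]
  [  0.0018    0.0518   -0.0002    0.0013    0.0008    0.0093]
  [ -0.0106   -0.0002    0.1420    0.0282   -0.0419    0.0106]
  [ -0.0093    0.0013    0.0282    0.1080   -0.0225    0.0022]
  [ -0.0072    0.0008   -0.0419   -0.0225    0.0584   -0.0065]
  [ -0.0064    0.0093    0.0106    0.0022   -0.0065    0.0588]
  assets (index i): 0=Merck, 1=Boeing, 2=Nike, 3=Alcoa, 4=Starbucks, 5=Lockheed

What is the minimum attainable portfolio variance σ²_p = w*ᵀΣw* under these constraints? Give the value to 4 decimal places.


0.0464

p=Σ⁻¹μ = [1.2827  0.0859  1.7794  1.1037  2.6638  1.0789]
q=Σ⁻¹𝟙 = [20.2901  14.5197  15.6659  14.3301  38.1653  17.7774]
a=μᵀp=0.650002  b=𝟙ᵀp=7.994371  c=𝟙ᵀq=120.748550  D=ac−b²=14.576785
λ₁=(c·0.134−b)/D = (120.748550·0.134−7.994371)/14.576785 = 0.561573
λ₂=(a−b·0.134)/D = (0.650002−7.994371·0.134)/14.576785 = -0.028898
w* = 0.561573·p + -0.028898·q:
  w_0 = 0.561573·1.2827 + -0.028898·20.2901 = 0.1340  (Merck)
  w_1 = 0.561573·0.0859 + -0.028898·14.5197 = -0.3714  (Boeing)
  w_2 = 0.561573·1.7794 + -0.028898·15.6659 = 0.5465  (Nike)
  w_3 = 0.561573·1.1037 + -0.028898·14.3301 = 0.2057  (Alcoa)
  w_4 = 0.561573·2.6638 + -0.028898·38.1653 = 0.3930  (Starbucks)
  w_5 = 0.561573·1.0789 + -0.028898·17.7774 = 0.0921  (Lockheed)
Σw_i=1.0000  μᵀw=0.1340
σ²=wᵀΣw=λ₁·μ_p+λ₂ = 0.561573·0.134 + -0.028898 = 0.046353 ≈ 0.0464


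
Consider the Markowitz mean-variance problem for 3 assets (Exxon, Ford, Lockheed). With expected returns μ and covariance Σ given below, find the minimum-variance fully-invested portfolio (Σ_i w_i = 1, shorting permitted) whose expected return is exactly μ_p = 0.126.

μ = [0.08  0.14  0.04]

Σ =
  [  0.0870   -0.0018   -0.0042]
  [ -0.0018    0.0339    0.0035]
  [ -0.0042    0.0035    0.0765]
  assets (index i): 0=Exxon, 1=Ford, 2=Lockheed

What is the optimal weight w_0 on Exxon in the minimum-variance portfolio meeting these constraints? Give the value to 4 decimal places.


x=Σ⁻¹μ = [1.0241  4.1440  0.3895]
y=Σ⁻¹𝟙 = [12.6928  28.8874  12.4471]
a=μᵀx=0.677660  b=𝟙ᵀx=5.557543  c=𝟙ᵀy=54.027309  D=ac−b²=5.725886
λ₁=(c·0.126−b)/D = (54.027309·0.126−5.557543)/5.725886 = 0.218289
λ₂=(a−b·0.126)/D = (0.677660−5.557543·0.126)/5.725886 = -0.003945
w* = 0.218289·x + -0.003945·y:
  w_0 = 0.218289·1.0241 + -0.003945·12.6928 = 0.1735  (Exxon)
  w_1 = 0.218289·4.1440 + -0.003945·28.8874 = 0.7906  (Ford)
  w_2 = 0.218289·0.3895 + -0.003945·12.4471 = 0.0359  (Lockheed)
Σw_i=1.0000  μᵀw=0.1260
σ²=wᵀΣw=λ₁·μ_p+λ₂ = 0.218289·0.126 + -0.003945 = 0.023559 ≈ 0.0236

0.1735


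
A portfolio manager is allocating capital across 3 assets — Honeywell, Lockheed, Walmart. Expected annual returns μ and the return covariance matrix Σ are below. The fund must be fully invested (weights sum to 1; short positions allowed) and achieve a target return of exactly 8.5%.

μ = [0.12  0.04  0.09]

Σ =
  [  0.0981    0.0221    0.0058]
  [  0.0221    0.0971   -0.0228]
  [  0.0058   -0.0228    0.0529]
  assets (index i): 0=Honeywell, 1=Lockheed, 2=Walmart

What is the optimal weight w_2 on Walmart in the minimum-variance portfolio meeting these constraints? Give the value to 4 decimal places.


0.5423

u=Σ⁻¹μ = [0.9712  0.6290  1.8660]
v=Σ⁻¹𝟙 = [5.3794  14.8805  24.7273]
a=μᵀu=0.309643  b=𝟙ᵀu=3.466210  c=𝟙ᵀv=44.987253  D=ac−b²=1.915374
λ₁=(c·0.085−b)/D = (44.987253·0.085−3.466210)/1.915374 = 0.186755
λ₂=(a−b·0.085)/D = (0.309643−3.466210·0.085)/1.915374 = 0.007839
w* = 0.186755·u + 0.007839·v:
  w_0 = 0.186755·0.9712 + 0.007839·5.3794 = 0.2235  (Honeywell)
  w_1 = 0.186755·0.6290 + 0.007839·14.8805 = 0.2341  (Lockheed)
  w_2 = 0.186755·1.8660 + 0.007839·24.7273 = 0.5423  (Walmart)
Σw_i=1.0000  μᵀw=0.0850
σ²=wᵀΣw=λ₁·μ_p+λ₂ = 0.186755·0.085 + 0.007839 = 0.023713 ≈ 0.0237


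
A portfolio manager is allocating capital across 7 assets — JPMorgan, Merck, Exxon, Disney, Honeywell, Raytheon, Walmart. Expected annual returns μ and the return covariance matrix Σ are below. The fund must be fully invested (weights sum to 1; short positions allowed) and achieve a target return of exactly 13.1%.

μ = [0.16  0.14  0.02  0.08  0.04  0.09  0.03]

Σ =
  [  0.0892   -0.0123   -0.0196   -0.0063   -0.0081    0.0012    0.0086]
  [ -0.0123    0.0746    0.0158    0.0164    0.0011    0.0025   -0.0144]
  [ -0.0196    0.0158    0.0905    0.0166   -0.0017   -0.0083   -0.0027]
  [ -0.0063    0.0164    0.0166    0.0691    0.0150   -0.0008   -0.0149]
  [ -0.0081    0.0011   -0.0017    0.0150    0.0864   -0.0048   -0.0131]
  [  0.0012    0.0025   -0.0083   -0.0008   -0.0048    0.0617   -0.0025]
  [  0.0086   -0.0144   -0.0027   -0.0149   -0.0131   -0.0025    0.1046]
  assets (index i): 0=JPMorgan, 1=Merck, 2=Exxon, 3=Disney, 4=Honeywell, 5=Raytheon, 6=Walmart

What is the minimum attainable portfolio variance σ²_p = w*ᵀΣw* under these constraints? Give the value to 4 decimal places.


x=Σ⁻¹μ = [2.1933  2.0514  0.3601  0.7878  0.6903  1.4709  0.6320]
y=Σ⁻¹𝟙 = [16.2668  13.0509  12.9249  9.8160  14.6640  18.9379  14.0405]
a=μᵀx=0.887301  b=𝟙ᵀx=8.185778  c=𝟙ᵀy=99.701023  D=ac−b²=21.457819
λ₁=(c·0.131−b)/D = (99.701023·0.131−8.185778)/21.457819 = 0.227193
λ₂=(a−b·0.131)/D = (0.887301−8.185778·0.131)/21.457819 = -0.008623
w* = 0.227193·x + -0.008623·y:
  w_0 = 0.227193·2.1933 + -0.008623·16.2668 = 0.3580  (JPMorgan)
  w_1 = 0.227193·2.0514 + -0.008623·13.0509 = 0.3535  (Merck)
  w_2 = 0.227193·0.3601 + -0.008623·12.9249 = -0.0296  (Exxon)
  w_3 = 0.227193·0.7878 + -0.008623·9.8160 = 0.0943  (Disney)
  w_4 = 0.227193·0.6903 + -0.008623·14.6640 = 0.0304  (Honeywell)
  w_5 = 0.227193·1.4709 + -0.008623·18.9379 = 0.1709  (Raytheon)
  w_6 = 0.227193·0.6320 + -0.008623·14.0405 = 0.0225  (Walmart)
Σw_i=1.0000  μᵀw=0.1310
σ²=wᵀΣw=λ₁·μ_p+λ₂ = 0.227193·0.131 + -0.008623 = 0.021139 ≈ 0.0211

0.0211


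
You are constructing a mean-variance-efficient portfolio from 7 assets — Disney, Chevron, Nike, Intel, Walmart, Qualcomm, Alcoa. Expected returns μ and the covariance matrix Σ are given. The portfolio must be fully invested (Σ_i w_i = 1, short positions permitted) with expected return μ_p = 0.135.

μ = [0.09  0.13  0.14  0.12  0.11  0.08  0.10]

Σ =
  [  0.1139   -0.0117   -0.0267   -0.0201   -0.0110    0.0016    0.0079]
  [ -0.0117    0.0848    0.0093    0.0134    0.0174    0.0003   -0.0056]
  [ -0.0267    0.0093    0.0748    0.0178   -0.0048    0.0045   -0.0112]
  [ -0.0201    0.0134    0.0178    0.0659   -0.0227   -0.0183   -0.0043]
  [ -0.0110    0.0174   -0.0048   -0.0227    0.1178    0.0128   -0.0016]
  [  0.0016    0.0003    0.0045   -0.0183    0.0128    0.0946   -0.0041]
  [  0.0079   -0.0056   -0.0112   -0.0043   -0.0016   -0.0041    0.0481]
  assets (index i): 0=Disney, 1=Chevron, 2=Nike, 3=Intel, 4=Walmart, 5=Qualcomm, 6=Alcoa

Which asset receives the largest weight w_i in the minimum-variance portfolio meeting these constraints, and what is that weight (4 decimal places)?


g=Σ⁻¹μ = [1.7972  1.0161  2.2218  2.5567  1.4503  1.1257  2.7923]
h=Σ⁻¹𝟙 = [17.0173  7.4375  16.7226  24.3907  13.2501  13.5392  26.5301]
a=μᵀg=1.440522  b=𝟙ᵀg=12.960131  c=𝟙ᵀh=118.887448  D=ac−b²=3.294973
λ₁=(c·0.135−b)/D = (118.887448·0.135−12.960131)/3.294973 = 0.937694
λ₂=(a−b·0.135)/D = (1.440522−12.960131·0.135)/3.294973 = -0.093808
w* = 0.937694·g + -0.093808·h:
  w_0 = 0.937694·1.7972 + -0.093808·17.0173 = 0.0888  (Disney)
  w_1 = 0.937694·1.0161 + -0.093808·7.4375 = 0.2551  (Chevron)
  w_2 = 0.937694·2.2218 + -0.093808·16.7226 = 0.5147  (Nike)
  w_3 = 0.937694·2.5567 + -0.093808·24.3907 = 0.1094  (Intel)
  w_4 = 0.937694·1.4503 + -0.093808·13.2501 = 0.1170  (Walmart)
  w_5 = 0.937694·1.1257 + -0.093808·13.5392 = -0.2145  (Qualcomm)
  w_6 = 0.937694·2.7923 + -0.093808·26.5301 = 0.1295  (Alcoa)
Σw_i=1.0000  μᵀw=0.1350
σ²=wᵀΣw=λ₁·μ_p+λ₂ = 0.937694·0.135 + -0.093808 = 0.032780 ≈ 0.0328

Nike (0.5147)


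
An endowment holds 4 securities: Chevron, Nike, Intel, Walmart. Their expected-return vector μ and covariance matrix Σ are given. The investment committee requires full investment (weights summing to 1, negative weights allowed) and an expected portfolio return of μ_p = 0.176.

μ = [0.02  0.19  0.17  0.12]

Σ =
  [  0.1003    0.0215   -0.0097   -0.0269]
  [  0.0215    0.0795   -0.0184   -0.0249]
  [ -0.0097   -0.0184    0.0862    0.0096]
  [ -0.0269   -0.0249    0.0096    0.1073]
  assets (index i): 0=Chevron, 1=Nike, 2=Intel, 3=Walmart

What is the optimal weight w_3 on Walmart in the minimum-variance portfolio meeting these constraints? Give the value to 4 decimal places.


p=Σ⁻¹μ = [0.1661  3.4777  2.5394  1.7398]
q=Σ⁻¹𝟙 = [11.6695  17.5876  14.9995  14.9846]
a=μᵀp=1.304565  b=𝟙ᵀp=7.923085  c=𝟙ᵀq=59.241065  D=ac−b²=14.508521
λ₁=(c·0.176−b)/D = (59.241065·0.176−7.923085)/14.508521 = 0.172543
λ₂=(a−b·0.176)/D = (1.304565−7.923085·0.176)/14.508521 = -0.006196
w* = 0.172543·p + -0.006196·q:
  w_0 = 0.172543·0.1661 + -0.006196·11.6695 = -0.0436  (Chevron)
  w_1 = 0.172543·3.4777 + -0.006196·17.5876 = 0.4911  (Nike)
  w_2 = 0.172543·2.5394 + -0.006196·14.9995 = 0.3452  (Intel)
  w_3 = 0.172543·1.7398 + -0.006196·14.9846 = 0.2073  (Walmart)
Σw_i=1.0000  μᵀw=0.1760
σ²=wᵀΣw=λ₁·μ_p+λ₂ = 0.172543·0.176 + -0.006196 = 0.024171 ≈ 0.0242

0.2073


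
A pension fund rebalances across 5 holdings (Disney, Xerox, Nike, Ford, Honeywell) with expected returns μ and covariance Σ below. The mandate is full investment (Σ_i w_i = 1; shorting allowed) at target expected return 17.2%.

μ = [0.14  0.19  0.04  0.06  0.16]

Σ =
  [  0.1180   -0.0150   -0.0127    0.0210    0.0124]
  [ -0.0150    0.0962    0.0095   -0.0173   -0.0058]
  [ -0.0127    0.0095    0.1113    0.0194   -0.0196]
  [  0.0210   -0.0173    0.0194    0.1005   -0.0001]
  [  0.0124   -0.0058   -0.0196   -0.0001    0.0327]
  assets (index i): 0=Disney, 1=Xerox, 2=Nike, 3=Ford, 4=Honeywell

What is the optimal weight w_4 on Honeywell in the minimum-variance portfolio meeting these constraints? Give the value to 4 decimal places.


p=Σ⁻¹μ = [0.9173  2.4569  1.1460  0.6127  5.6697]
q=Σ⁻¹𝟙 = [6.1300  13.8438  13.9199  8.4043  39.0811]
a=μᵀp=1.584983  b=𝟙ᵀp=10.802558  c=𝟙ᵀq=81.379101  D=ac−b²=12.289249
λ₁=(c·0.172−b)/D = (81.379101·0.172−10.802558)/12.289249 = 0.259955
λ₂=(a−b·0.172)/D = (1.584983−10.802558·0.172)/12.289249 = -0.022219
w* = 0.259955·p + -0.022219·q:
  w_0 = 0.259955·0.9173 + -0.022219·6.1300 = 0.1022  (Disney)
  w_1 = 0.259955·2.4569 + -0.022219·13.8438 = 0.3311  (Xerox)
  w_2 = 0.259955·1.1460 + -0.022219·13.9199 = -0.0114  (Nike)
  w_3 = 0.259955·0.6127 + -0.022219·8.4043 = -0.0275  (Ford)
  w_4 = 0.259955·5.6697 + -0.022219·39.0811 = 0.6055  (Honeywell)
Σw_i=1.0000  μᵀw=0.1720
σ²=wᵀΣw=λ₁·μ_p+λ₂ = 0.259955·0.172 + -0.022219 = 0.022493 ≈ 0.0225

0.6055


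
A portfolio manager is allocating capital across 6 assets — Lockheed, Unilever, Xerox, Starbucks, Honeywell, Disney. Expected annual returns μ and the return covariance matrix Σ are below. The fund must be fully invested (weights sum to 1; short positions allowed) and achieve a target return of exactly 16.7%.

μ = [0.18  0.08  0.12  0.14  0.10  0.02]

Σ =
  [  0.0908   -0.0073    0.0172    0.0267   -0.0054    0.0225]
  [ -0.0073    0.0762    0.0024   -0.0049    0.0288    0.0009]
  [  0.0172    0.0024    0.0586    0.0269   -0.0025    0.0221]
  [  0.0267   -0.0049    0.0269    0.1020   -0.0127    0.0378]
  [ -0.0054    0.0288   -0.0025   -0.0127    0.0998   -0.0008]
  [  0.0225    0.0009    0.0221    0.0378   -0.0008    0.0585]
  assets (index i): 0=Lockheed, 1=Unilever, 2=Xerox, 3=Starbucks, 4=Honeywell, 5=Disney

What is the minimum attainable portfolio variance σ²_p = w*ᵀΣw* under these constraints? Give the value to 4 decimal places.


0.0328

u=Σ⁻¹μ = [1.8826  0.8937  1.5914  1.3102  1.0379  -1.8296]
v=Σ⁻¹𝟙 = [7.3519  10.5742  10.0791  3.7987  8.1660  7.9531]
a=μᵀu=0.851961  b=𝟙ᵀu=4.886260  c=𝟙ᵀv=47.923081  D=ac−b²=16.953063
λ₁=(c·0.167−b)/D = (47.923081·0.167−4.886260)/16.953063 = 0.183854
λ₂=(a−b·0.167)/D = (0.851961−4.886260·0.167)/16.953063 = 0.002121
w* = 0.183854·u + 0.002121·v:
  w_0 = 0.183854·1.8826 + 0.002121·7.3519 = 0.3617  (Lockheed)
  w_1 = 0.183854·0.8937 + 0.002121·10.5742 = 0.1867  (Unilever)
  w_2 = 0.183854·1.5914 + 0.002121·10.0791 = 0.3140  (Xerox)
  w_3 = 0.183854·1.3102 + 0.002121·3.7987 = 0.2489  (Starbucks)
  w_4 = 0.183854·1.0379 + 0.002121·8.1660 = 0.2081  (Honeywell)
  w_5 = 0.183854·-1.8296 + 0.002121·7.9531 = -0.3195  (Disney)
Σw_i=1.0000  μᵀw=0.1670
σ²=wᵀΣw=λ₁·μ_p+λ₂ = 0.183854·0.167 + 0.002121 = 0.032825 ≈ 0.0328


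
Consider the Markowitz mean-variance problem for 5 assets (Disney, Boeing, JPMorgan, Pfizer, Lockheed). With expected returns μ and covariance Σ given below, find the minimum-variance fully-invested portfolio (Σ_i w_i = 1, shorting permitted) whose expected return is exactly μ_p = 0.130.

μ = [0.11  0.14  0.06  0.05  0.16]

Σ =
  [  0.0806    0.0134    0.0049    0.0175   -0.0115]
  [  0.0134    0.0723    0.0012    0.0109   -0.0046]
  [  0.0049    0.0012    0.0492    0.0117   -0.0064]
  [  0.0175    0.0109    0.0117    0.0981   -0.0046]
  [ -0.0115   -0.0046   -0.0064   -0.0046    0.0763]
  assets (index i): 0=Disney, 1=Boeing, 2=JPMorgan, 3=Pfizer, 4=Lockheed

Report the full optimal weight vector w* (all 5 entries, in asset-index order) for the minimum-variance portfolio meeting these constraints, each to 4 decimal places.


0.1953  0.2768  0.1649  -0.0163  0.3793

p=Σ⁻¹μ = [1.3334  1.8234  1.3646  0.0248  2.5238]
q=Σ⁻¹𝟙 = [10.5292  11.8366  19.9597  5.4360  17.4087]
a=μᵀp=0.888886  b=𝟙ᵀp=7.070107  c=𝟙ᵀq=65.170190  D=ac−b²=7.942460
λ₁=(c·0.130−b)/D = (65.170190·0.130−7.070107)/7.942460 = 0.176522
λ₂=(a−b·0.130)/D = (0.888886−7.070107·0.130)/7.942460 = -0.003806
w* = 0.176522·p + -0.003806·q:
  w_0 = 0.176522·1.3334 + -0.003806·10.5292 = 0.1953  (Disney)
  w_1 = 0.176522·1.8234 + -0.003806·11.8366 = 0.2768  (Boeing)
  w_2 = 0.176522·1.3646 + -0.003806·19.9597 = 0.1649  (JPMorgan)
  w_3 = 0.176522·0.0248 + -0.003806·5.4360 = -0.0163  (Pfizer)
  w_4 = 0.176522·2.5238 + -0.003806·17.4087 = 0.3793  (Lockheed)
Σw_i=1.0000  μᵀw=0.1300
σ²=wᵀΣw=λ₁·μ_p+λ₂ = 0.176522·0.130 + -0.003806 = 0.019142 ≈ 0.0191


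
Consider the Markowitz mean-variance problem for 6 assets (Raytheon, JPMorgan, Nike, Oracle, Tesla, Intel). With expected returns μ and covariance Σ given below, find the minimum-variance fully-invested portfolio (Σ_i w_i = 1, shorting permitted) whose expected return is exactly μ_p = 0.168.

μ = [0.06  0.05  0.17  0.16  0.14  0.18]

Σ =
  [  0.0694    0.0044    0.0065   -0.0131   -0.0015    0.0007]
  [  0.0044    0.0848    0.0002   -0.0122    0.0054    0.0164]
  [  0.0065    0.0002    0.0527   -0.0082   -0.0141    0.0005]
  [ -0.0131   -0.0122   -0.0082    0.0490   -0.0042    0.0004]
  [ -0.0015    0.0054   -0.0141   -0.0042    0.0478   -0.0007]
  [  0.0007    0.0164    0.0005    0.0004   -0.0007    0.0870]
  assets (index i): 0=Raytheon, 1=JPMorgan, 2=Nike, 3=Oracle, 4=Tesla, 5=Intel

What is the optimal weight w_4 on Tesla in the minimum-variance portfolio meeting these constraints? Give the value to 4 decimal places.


p=Σ⁻¹μ = [1.3861  0.5423  5.1268  5.0325  4.8940  1.9424]
q=Σ⁻¹𝟙 = [18.1848  12.1755  30.9435  36.1968  32.5552  8.9705]
a=μᵀp=2.821830  b=𝟙ᵀp=18.924148  c=𝟙ᵀq=139.026246  D=ac−b²=34.185022
λ₁=(c·0.168−b)/D = (139.026246·0.168−18.924148)/34.185022 = 0.129655
λ₂=(a−b·0.168)/D = (2.821830−18.924148·0.168)/34.185022 = -0.010456
w* = 0.129655·p + -0.010456·q:
  w_0 = 0.129655·1.3861 + -0.010456·18.1848 = -0.0104  (Raytheon)
  w_1 = 0.129655·0.5423 + -0.010456·12.1755 = -0.0570  (JPMorgan)
  w_2 = 0.129655·5.1268 + -0.010456·30.9435 = 0.3412  (Nike)
  w_3 = 0.129655·5.0325 + -0.010456·36.1968 = 0.2740  (Oracle)
  w_4 = 0.129655·4.8940 + -0.010456·32.5552 = 0.2942  (Tesla)
  w_5 = 0.129655·1.9424 + -0.010456·8.9705 = 0.1580  (Intel)
Σw_i=1.0000  μᵀw=0.1680
σ²=wᵀΣw=λ₁·μ_p+λ₂ = 0.129655·0.168 + -0.010456 = 0.011326 ≈ 0.0113

0.2942


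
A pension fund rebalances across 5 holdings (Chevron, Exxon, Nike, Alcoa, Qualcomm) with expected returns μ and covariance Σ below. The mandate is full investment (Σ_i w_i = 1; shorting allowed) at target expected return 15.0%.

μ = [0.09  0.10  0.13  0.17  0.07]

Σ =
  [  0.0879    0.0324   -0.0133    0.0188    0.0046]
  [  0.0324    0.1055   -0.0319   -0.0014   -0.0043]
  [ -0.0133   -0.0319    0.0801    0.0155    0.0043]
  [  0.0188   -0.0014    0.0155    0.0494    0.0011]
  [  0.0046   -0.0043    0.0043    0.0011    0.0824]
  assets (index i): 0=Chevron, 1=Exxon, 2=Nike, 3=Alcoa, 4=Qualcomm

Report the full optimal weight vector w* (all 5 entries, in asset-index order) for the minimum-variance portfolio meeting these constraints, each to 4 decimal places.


u=Σ⁻¹μ = [0.0464  1.4930  1.6130  2.9420  0.8014]
v=Σ⁻¹𝟙 = [5.3761  13.1258  15.3750  13.4878  11.5384]
a=μᵀu=0.919403  b=𝟙ᵀu=6.895808  c=𝟙ᵀv=58.903210  D=ac−b²=6.603630
λ₁=(c·0.150−b)/D = (58.903210·0.150−6.895808)/6.603630 = 0.293728
λ₂=(a−b·0.150)/D = (0.919403−6.895808·0.150)/6.603630 = -0.017410
w* = 0.293728·u + -0.017410·v:
  w_0 = 0.293728·0.0464 + -0.017410·5.3761 = -0.0800  (Chevron)
  w_1 = 0.293728·1.4930 + -0.017410·13.1258 = 0.2100  (Exxon)
  w_2 = 0.293728·1.6130 + -0.017410·15.3750 = 0.2061  (Nike)
  w_3 = 0.293728·2.9420 + -0.017410·13.4878 = 0.6293  (Alcoa)
  w_4 = 0.293728·0.8014 + -0.017410·11.5384 = 0.0345  (Qualcomm)
Σw_i=1.0000  μᵀw=0.1500
σ²=wᵀΣw=λ₁·μ_p+λ₂ = 0.293728·0.150 + -0.017410 = 0.026649 ≈ 0.0266

-0.0800  0.2100  0.2061  0.6293  0.0345


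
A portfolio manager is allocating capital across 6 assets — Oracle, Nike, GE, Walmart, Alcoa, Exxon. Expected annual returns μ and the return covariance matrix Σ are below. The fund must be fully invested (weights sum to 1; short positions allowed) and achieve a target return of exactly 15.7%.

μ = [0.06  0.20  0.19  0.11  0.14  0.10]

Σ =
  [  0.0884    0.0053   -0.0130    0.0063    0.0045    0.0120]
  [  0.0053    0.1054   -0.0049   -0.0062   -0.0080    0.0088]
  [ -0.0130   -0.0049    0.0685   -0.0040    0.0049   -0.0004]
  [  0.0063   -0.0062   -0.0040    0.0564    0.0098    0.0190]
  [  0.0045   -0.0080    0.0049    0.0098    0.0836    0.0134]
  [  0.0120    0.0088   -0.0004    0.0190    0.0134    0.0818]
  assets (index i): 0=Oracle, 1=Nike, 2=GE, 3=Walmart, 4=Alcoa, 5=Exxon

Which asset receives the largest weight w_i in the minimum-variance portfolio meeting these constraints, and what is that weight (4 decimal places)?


GE (0.3223)

u=Σ⁻¹μ = [0.7604  2.2123  3.0955  2.0216  1.3966  0.1897]
v=Σ⁻¹𝟙 = [11.0965  11.0026  17.8196  15.9695  8.8037  4.3491]
a=μᵀu=1.513101  b=𝟙ᵀu=9.676113  c=𝟙ᵀv=69.041009  D=ac−b²=10.838838
λ₁=(c·0.157−b)/D = (69.041009·0.157−9.676113)/10.838838 = 0.107329
λ₂=(a−b·0.157)/D = (1.513101−9.676113·0.157)/10.838838 = -0.000558
w* = 0.107329·u + -0.000558·v:
  w_0 = 0.107329·0.7604 + -0.000558·11.0965 = 0.0754  (Oracle)
  w_1 = 0.107329·2.2123 + -0.000558·11.0026 = 0.2313  (Nike)
  w_2 = 0.107329·3.0955 + -0.000558·17.8196 = 0.3223  (GE)
  w_3 = 0.107329·2.0216 + -0.000558·15.9695 = 0.2081  (Walmart)
  w_4 = 0.107329·1.3966 + -0.000558·8.8037 = 0.1450  (Alcoa)
  w_5 = 0.107329·0.1897 + -0.000558·4.3491 = 0.0179  (Exxon)
Σw_i=1.0000  μᵀw=0.1570
σ²=wᵀΣw=λ₁·μ_p+λ₂ = 0.107329·0.157 + -0.000558 = 0.016293 ≈ 0.0163


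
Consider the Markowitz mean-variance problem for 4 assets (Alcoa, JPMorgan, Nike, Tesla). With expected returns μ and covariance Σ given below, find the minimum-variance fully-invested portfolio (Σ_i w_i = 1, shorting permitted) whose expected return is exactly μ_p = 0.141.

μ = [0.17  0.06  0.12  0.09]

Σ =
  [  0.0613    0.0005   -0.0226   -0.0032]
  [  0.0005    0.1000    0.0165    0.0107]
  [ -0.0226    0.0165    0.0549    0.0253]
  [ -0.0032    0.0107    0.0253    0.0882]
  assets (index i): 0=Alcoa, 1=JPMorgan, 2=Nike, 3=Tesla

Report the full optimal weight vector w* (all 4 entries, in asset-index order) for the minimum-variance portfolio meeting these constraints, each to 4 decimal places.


p=Σ⁻¹μ = [4.2218  -0.0740  3.9190  0.0584]
q=Σ⁻¹𝟙 = [25.8042  5.2362  25.2360  4.3999]
a=μᵀp=1.188801  b=𝟙ᵀp=8.125202  c=𝟙ᵀq=60.676380  D=ac−b²=6.113236
λ₁=(c·0.141−b)/D = (60.676380·0.141−8.125202)/6.113236 = 0.070367
λ₂=(a−b·0.141)/D = (1.188801−8.125202·0.141)/6.113236 = 0.007058
w* = 0.070367·p + 0.007058·q:
  w_0 = 0.070367·4.2218 + 0.007058·25.8042 = 0.4792  (Alcoa)
  w_1 = 0.070367·-0.0740 + 0.007058·5.2362 = 0.0318  (JPMorgan)
  w_2 = 0.070367·3.9190 + 0.007058·25.2360 = 0.4539  (Nike)
  w_3 = 0.070367·0.0584 + 0.007058·4.3999 = 0.0352  (Tesla)
Σw_i=1.0000  μᵀw=0.1410
σ²=wᵀΣw=λ₁·μ_p+λ₂ = 0.070367·0.141 + 0.007058 = 0.016980 ≈ 0.0170

0.4792  0.0318  0.4539  0.0352


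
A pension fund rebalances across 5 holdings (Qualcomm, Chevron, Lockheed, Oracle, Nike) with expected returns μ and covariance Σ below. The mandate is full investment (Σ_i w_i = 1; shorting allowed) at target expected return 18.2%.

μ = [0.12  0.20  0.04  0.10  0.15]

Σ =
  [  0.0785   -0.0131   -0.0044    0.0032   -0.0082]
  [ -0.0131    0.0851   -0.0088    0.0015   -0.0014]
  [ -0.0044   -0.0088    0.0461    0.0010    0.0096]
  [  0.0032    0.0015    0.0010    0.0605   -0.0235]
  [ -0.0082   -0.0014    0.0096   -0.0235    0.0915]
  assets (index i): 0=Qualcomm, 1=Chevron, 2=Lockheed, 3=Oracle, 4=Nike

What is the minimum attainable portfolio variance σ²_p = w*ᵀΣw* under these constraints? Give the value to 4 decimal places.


g=Σ⁻¹μ = [2.2069  2.7974  1.0657  2.3727  2.3775]
h=Σ⁻¹𝟙 = [17.5985  16.7109  22.8302  20.9201  15.7394]
a=μᵀg=1.460819  b=𝟙ᵀg=10.820138  c=𝟙ᵀh=93.799134  D=ac−b²=19.948185
λ₁=(c·0.182−b)/D = (93.799134·0.182−10.820138)/19.948185 = 0.313377
λ₂=(a−b·0.182)/D = (1.460819−10.820138·0.182)/19.948185 = -0.025488
w* = 0.313377·g + -0.025488·h:
  w_0 = 0.313377·2.2069 + -0.025488·17.5985 = 0.2430  (Qualcomm)
  w_1 = 0.313377·2.7974 + -0.025488·16.7109 = 0.4507  (Chevron)
  w_2 = 0.313377·1.0657 + -0.025488·22.8302 = -0.2479  (Lockheed)
  w_3 = 0.313377·2.3727 + -0.025488·20.9201 = 0.2103  (Oracle)
  w_4 = 0.313377·2.3775 + -0.025488·15.7394 = 0.3439  (Nike)
Σw_i=1.0000  μᵀw=0.1820
σ²=wᵀΣw=λ₁·μ_p+λ₂ = 0.313377·0.182 + -0.025488 = 0.031546 ≈ 0.0315

0.0315


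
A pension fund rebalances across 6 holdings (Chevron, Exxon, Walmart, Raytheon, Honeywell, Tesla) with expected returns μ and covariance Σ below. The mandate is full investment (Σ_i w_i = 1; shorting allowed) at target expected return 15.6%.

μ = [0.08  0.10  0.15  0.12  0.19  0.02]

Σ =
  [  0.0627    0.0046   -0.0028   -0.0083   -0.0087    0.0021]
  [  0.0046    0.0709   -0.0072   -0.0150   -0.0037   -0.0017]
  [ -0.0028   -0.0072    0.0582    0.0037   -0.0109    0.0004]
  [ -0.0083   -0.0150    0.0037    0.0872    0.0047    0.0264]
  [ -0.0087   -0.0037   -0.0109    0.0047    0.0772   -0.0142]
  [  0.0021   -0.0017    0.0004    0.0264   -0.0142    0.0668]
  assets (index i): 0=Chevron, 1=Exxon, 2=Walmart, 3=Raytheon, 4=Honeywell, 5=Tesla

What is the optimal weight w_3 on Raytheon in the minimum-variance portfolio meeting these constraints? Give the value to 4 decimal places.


0.1543

p=Σ⁻¹μ = [1.9081  2.1297  3.4425  1.4903  3.2422  0.3732]
q=Σ⁻¹𝟙 = [19.3999  18.8114  23.7756  9.6909  21.6536  15.4696]
a=μᵀp=1.684305  b=𝟙ᵀp=12.585958  c=𝟙ᵀq=108.801021  D=ac−b²=24.847728
λ₁=(c·0.156−b)/D = (108.801021·0.156−12.585958)/24.847728 = 0.176555
λ₂=(a−b·0.156)/D = (1.684305−12.585958·0.156)/24.847728 = -0.011233
w* = 0.176555·p + -0.011233·q:
  w_0 = 0.176555·1.9081 + -0.011233·19.3999 = 0.1190  (Chevron)
  w_1 = 0.176555·2.1297 + -0.011233·18.8114 = 0.1647  (Exxon)
  w_2 = 0.176555·3.4425 + -0.011233·23.7756 = 0.3407  (Walmart)
  w_3 = 0.176555·1.4903 + -0.011233·9.6909 = 0.1543  (Raytheon)
  w_4 = 0.176555·3.2422 + -0.011233·21.6536 = 0.3292  (Honeywell)
  w_5 = 0.176555·0.3732 + -0.011233·15.4696 = -0.1079  (Tesla)
Σw_i=1.0000  μᵀw=0.1560
σ²=wᵀΣw=λ₁·μ_p+λ₂ = 0.176555·0.156 + -0.011233 = 0.016310 ≈ 0.0163


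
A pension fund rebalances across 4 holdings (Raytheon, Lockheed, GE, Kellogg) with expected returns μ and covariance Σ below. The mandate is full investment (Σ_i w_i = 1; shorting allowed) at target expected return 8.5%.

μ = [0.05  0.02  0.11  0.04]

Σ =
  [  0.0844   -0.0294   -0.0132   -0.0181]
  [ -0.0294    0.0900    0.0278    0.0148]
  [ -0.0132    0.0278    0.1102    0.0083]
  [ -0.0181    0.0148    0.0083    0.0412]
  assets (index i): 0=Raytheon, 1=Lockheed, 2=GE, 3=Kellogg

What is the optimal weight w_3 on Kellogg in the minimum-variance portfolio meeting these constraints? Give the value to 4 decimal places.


0.3152

g=Σ⁻¹μ = [1.0247  0.0449  1.0193  1.1996]
h=Σ⁻¹𝟙 = [23.2232  11.8873  6.6839  28.8576]
a=μᵀg=0.212236  b=𝟙ᵀg=3.288431  c=𝟙ᵀh=70.651892  D=ac−b²=4.181062
λ₁=(c·0.085−b)/D = (70.651892·0.085−3.288431)/4.181062 = 0.649830
λ₂=(a−b·0.085)/D = (0.212236−3.288431·0.085)/4.181062 = -0.016092
w* = 0.649830·g + -0.016092·h:
  w_0 = 0.649830·1.0247 + -0.016092·23.2232 = 0.2922  (Raytheon)
  w_1 = 0.649830·0.0449 + -0.016092·11.8873 = -0.1621  (Lockheed)
  w_2 = 0.649830·1.0193 + -0.016092·6.6839 = 0.5548  (GE)
  w_3 = 0.649830·1.1996 + -0.016092·28.8576 = 0.3152  (Kellogg)
Σw_i=1.0000  μᵀw=0.0850
σ²=wᵀΣw=λ₁·μ_p+λ₂ = 0.649830·0.085 + -0.016092 = 0.039144 ≈ 0.0391


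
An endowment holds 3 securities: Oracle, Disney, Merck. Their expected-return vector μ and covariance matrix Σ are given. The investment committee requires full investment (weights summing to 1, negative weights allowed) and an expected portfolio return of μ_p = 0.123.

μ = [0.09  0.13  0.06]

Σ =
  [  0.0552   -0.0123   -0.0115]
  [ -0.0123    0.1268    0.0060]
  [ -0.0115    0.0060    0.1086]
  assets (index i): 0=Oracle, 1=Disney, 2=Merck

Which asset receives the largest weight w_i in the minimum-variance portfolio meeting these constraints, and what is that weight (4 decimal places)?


Disney (0.6845)

p=Σ⁻¹μ = [2.0421  1.1901  0.7030]
q=Σ⁻¹𝟙 = [22.5499  9.5501  11.0683]
a=μᵀp=0.380672  b=𝟙ᵀp=3.935102  c=𝟙ᵀq=43.168314  D=ac−b²=0.947951
λ₁=(c·0.123−b)/D = (43.168314·0.123−3.935102)/0.947951 = 1.450076
λ₂=(a−b·0.123)/D = (0.380672−3.935102·0.123)/0.947951 = -0.109020
w* = 1.450076·p + -0.109020·q:
  w_0 = 1.450076·2.0421 + -0.109020·22.5499 = 0.5028  (Oracle)
  w_1 = 1.450076·1.1901 + -0.109020·9.5501 = 0.6845  (Disney)
  w_2 = 1.450076·0.7030 + -0.109020·11.0683 = -0.1873  (Merck)
Σw_i=1.0000  μᵀw=0.1230
σ²=wᵀΣw=λ₁·μ_p+λ₂ = 1.450076·0.123 + -0.109020 = 0.069340 ≈ 0.0693
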